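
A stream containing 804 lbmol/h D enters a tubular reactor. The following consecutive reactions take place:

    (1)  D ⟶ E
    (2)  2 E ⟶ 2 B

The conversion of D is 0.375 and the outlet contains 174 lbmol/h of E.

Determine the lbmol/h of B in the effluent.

128 lbmol/h

Conversion of D: D consumed = 1ξ₁ = 0.375 × 804 → ξ₁ = 301.5 lbmol/h.
E balance: n_E = 0 + 1ξ₁ − 2ξ₂ = 174 → ξ₂ = (1·301.5 − 174)/2 = 63.75 lbmol/h.
Outlet amounts (n = n₀ + Σ ν·ξ):
  D: 804 − 1(301.5) = 502.5
  E: 0 + 1(301.5) − 2(63.75) = 174
  B: 0 + 2(63.75) = 127.5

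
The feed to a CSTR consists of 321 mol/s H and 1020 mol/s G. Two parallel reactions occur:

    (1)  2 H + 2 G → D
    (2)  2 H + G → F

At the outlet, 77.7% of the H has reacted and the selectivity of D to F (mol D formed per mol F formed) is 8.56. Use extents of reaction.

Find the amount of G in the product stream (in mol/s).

Conversion of H: H consumed = 0.777 × 321 = 249.4 mol/s = 2ξ₁ + 2ξ₂.
Selectivity: 1ξ₁ / (1ξ₂) = 8.56 → ξ₁ = 8.56 ξ₂.
Substitute: (2·8.56 + 2) ξ₂ = 249.4 → ξ₂ = 13.04 mol/s, ξ₁ = 111.7 mol/s.
Outlet amounts (n = n₀ + Σ ν·ξ):
  H: 321 − 2(111.7) − 2(13.04) = 71.58
  G: 1020 − 2(111.7) − 1(13.04) = 783.6
  D: 0 + 1(111.7) = 111.7
  F: 0 + 1(13.04) = 13.04

784 mol/s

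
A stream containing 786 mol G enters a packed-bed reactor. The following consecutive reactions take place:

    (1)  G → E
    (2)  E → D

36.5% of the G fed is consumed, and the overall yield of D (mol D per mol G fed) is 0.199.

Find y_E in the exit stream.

Conversion of G: G consumed = 1ξ₁ = 0.365 × 786 → ξ₁ = 286.9 mol.
Yield of D: 1ξ₂ / 786 = 0.199 → ξ₂ = 156.4 mol.
Outlet amounts (n = n₀ + Σ ν·ξ):
  G: 786 − 1(286.9) = 499.1
  E: 0 + 1(286.9) − 1(156.4) = 130.5
  D: 0 + 1(156.4) = 156.4
Total out = 786 mol; y_E = 130.5 / 786 = 0.166.

0.166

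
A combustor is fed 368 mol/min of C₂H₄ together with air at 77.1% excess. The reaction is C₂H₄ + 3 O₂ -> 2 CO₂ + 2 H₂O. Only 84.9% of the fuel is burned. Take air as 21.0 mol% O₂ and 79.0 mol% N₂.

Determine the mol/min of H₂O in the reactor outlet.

625 mol/min

Stoichiometric O₂ = 3 × 368 = 1104 mol/min; O₂ fed = 1104 × 1.771 = 1955 mol/min.
N₂ fed = 1955 × 79/21 = 7355 mol/min.
Fuel reacted = 0.849 × 368 → ξ = 312.4 mol/min.
Outlet (n = n₀ + ν ξ):
  C₂H₄: 368 − 1(312.4) = 55.57
  O₂: 1955 − 3(312.4) = 1018
  N₂: 7355 (inert)
  CO₂: 0 + 2(312.4) = 624.9
  H₂O: 0 + 2(312.4) = 624.9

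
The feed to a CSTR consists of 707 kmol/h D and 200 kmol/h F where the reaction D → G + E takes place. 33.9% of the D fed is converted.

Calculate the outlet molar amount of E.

240 kmol/h

D reacted = 0.339 × 707 = 239.7 kmol/h; ν_D = −1, so ξ = 239.7/1 = 239.7 kmol/h.
Outlet amounts (n = n₀ + ν ξ):
  D: 707 − 1(239.7) = 467.3
  G: 0 + 1(239.7) = 239.7
  E: 0 + 1(239.7) = 239.7
  F: 200 (inert)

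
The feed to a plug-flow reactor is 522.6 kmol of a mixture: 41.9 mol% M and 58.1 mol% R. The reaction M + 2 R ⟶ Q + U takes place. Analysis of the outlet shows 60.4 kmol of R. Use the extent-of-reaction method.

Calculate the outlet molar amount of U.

122 kmol

For R: n = n₀ − 2ξ → 60.4 = 303.6 − 2ξ, giving ξ = 121.6 kmol.
Outlet amounts (n = n₀ + ν ξ):
  M: 219 − 1(121.6) = 97.35
  R: 303.6 − 2(121.6) = 60.4
  Q: 0 + 1(121.6) = 121.6
  U: 0 + 1(121.6) = 121.6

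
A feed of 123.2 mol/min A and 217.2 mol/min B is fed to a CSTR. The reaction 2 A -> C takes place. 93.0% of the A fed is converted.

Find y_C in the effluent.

0.202

A reacted = 0.93 × 123.2 = 114.6 mol/min; ν_A = −2, so ξ = 114.6/2 = 57.29 mol/min.
Outlet amounts (n = n₀ + ν ξ):
  A: 123.2 − 2(57.29) = 8.624
  C: 0 + 1(57.29) = 57.29
  B: 217.2 (inert)
Total out = 283.1 mol/min; y_C = 57.29 / 283.1 = 0.2024.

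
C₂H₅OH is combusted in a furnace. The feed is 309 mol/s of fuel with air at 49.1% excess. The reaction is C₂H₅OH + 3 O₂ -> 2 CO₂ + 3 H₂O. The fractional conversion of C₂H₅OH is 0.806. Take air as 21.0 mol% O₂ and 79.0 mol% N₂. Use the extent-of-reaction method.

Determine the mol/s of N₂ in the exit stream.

Stoichiometric O₂ = 3 × 309 = 927 mol/s; O₂ fed = 927 × 1.491 = 1382 mol/s.
N₂ fed = 1382 × 79/21 = 5200 mol/s.
Fuel reacted = 0.806 × 309 → ξ = 249.1 mol/s.
Outlet (n = n₀ + ν ξ):
  C₂H₅OH: 309 − 1(249.1) = 59.95
  O₂: 1382 − 3(249.1) = 635
  N₂: 5200 (inert)
  CO₂: 0 + 2(249.1) = 498.1
  H₂O: 0 + 3(249.1) = 747.2

5200 mol/s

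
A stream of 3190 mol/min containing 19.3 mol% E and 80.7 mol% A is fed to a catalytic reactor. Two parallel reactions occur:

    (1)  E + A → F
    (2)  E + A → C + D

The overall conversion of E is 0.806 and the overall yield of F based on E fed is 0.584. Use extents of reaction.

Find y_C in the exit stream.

0.0483

Yield of F: 1ξ₁ / 615.7 = 0.584 → ξ₁ = 359.6 mol/min.
Conversion of E: 1ξ₁ + 1ξ₂ = 0.806 × 615.7 = 496.2 → ξ₂ = 136.7 mol/min.
Outlet amounts (n = n₀ + Σ ν·ξ):
  E: 615.7 − 1(359.6) − 1(136.7) = 119.4
  A: 2574 − 1(359.6) − 1(136.7) = 2078
  F: 0 + 1(359.6) = 359.6
  C: 0 + 1(136.7) = 136.7
  D: 0 + 1(136.7) = 136.7
Total out = 2830 mol/min; y_C = 136.7 / 2830 = 0.04829.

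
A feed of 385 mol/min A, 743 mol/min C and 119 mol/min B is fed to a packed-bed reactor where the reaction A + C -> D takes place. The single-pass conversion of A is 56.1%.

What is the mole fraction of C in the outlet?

A reacted = 0.561 × 385 = 216 mol/min; ν_A = −1, so ξ = 216/1 = 216 mol/min.
Outlet amounts (n = n₀ + ν ξ):
  A: 385 − 1(216) = 169
  C: 743 − 1(216) = 527
  D: 0 + 1(216) = 216
  B: 119 (inert)
Total out = 1031 mol/min; y_C = 527 / 1031 = 0.5112.

0.511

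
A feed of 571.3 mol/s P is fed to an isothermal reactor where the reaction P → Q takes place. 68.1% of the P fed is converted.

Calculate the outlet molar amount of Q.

P reacted = 0.681 × 571.3 = 389.1 mol/s; ν_P = −1, so ξ = 389.1/1 = 389.1 mol/s.
Outlet amounts (n = n₀ + ν ξ):
  P: 571.3 − 1(389.1) = 182.2
  Q: 0 + 1(389.1) = 389.1

389 mol/s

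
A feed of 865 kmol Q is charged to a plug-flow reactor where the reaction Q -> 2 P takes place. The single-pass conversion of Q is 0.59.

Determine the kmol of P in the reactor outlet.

1020 kmol

Q reacted = 0.59 × 865 = 510.3 kmol; ν_Q = −1, so ξ = 510.3/1 = 510.3 kmol.
Outlet amounts (n = n₀ + ν ξ):
  Q: 865 − 1(510.3) = 354.7
  P: 0 + 2(510.3) = 1021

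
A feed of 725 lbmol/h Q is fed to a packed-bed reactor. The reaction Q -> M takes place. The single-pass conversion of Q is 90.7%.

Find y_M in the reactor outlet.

Q reacted = 0.907 × 725 = 657.6 lbmol/h; ν_Q = −1, so ξ = 657.6/1 = 657.6 lbmol/h.
Outlet amounts (n = n₀ + ν ξ):
  Q: 725 − 1(657.6) = 67.42
  M: 0 + 1(657.6) = 657.6
Total out = 725 lbmol/h; y_M = 657.6 / 725 = 0.907.

0.907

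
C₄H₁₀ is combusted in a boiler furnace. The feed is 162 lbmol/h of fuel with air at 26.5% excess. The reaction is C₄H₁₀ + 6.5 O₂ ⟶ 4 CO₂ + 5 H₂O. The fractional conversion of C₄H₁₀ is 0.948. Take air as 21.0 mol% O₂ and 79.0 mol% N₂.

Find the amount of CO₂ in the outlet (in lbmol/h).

614 lbmol/h

Stoichiometric O₂ = 6.5 × 162 = 1053 lbmol/h; O₂ fed = 1053 × 1.265 = 1332 lbmol/h.
N₂ fed = 1332 × 79/21 = 5011 lbmol/h.
Fuel reacted = 0.948 × 162 → ξ = 153.6 lbmol/h.
Outlet (n = n₀ + ν ξ):
  C₄H₁₀: 162 − 1(153.6) = 8.424
  O₂: 1332 − 6.5(153.6) = 333.8
  N₂: 5011 (inert)
  CO₂: 0 + 4(153.6) = 614.3
  H₂O: 0 + 5(153.6) = 767.9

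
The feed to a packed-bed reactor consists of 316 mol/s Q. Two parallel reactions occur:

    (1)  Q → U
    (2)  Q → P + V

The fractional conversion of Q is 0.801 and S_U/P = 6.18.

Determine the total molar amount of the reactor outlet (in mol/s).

351 mol/s

Conversion of Q: Q consumed = 0.801 × 316 = 253.1 mol/s = 1ξ₁ + 1ξ₂.
Selectivity: 1ξ₁ / (1ξ₂) = 6.18 → ξ₁ = 6.18 ξ₂.
Substitute: (1·6.18 + 1) ξ₂ = 253.1 → ξ₂ = 35.25 mol/s, ξ₁ = 217.9 mol/s.
Outlet amounts (n = n₀ + Σ ν·ξ):
  Q: 316 − 1(217.9) − 1(35.25) = 62.88
  U: 0 + 1(217.9) = 217.9
  P: 0 + 1(35.25) = 35.25
  V: 0 + 1(35.25) = 35.25
Total out = 62.88 + 217.9 + 35.25 + 35.25 = 351.3 mol/s.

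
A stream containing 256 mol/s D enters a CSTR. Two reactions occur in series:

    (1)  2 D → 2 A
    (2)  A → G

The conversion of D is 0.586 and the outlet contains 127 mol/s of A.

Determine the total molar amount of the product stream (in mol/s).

256 mol/s

Conversion of D: D consumed = 2ξ₁ = 0.586 × 256 → ξ₁ = 75.01 mol/s.
A balance: n_A = 0 + 2ξ₁ − 1ξ₂ = 127 → ξ₂ = (2·75.01 − 127)/1 = 23.02 mol/s.
Outlet amounts (n = n₀ + Σ ν·ξ):
  D: 256 − 2(75.01) = 106
  A: 0 + 2(75.01) − 1(23.02) = 127
  G: 0 + 1(23.02) = 23.02
Total out = 106 + 127 + 23.02 = 256 mol/s.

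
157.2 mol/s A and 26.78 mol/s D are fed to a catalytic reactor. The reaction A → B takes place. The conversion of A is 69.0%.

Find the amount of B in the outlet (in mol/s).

A reacted = 0.69 × 157.2 = 108.5 mol/s; ν_A = −1, so ξ = 108.5/1 = 108.5 mol/s.
Outlet amounts (n = n₀ + ν ξ):
  A: 157.2 − 1(108.5) = 48.73
  B: 0 + 1(108.5) = 108.5
  D: 26.78 (inert)

108 mol/s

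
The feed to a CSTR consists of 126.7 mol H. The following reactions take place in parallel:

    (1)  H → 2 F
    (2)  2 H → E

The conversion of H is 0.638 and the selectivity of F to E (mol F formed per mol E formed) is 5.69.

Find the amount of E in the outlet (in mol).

16.7 mol

Conversion of H: H consumed = 0.638 × 126.7 = 80.83 mol = 1ξ₁ + 2ξ₂.
Selectivity: 2ξ₁ / (1ξ₂) = 5.69 → ξ₁ = 2.845 ξ₂.
Substitute: (1·2.845 + 2) ξ₂ = 80.83 → ξ₂ = 16.68 mol, ξ₁ = 47.47 mol.
Outlet amounts (n = n₀ + Σ ν·ξ):
  H: 126.7 − 1(47.47) − 2(16.68) = 45.87
  F: 0 + 2(47.47) = 94.93
  E: 0 + 1(16.68) = 16.68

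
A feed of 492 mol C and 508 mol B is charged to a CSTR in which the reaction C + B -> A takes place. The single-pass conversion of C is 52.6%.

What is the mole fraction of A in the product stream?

0.349

C reacted = 0.526 × 492 = 258.8 mol; ν_C = −1, so ξ = 258.8/1 = 258.8 mol.
Outlet amounts (n = n₀ + ν ξ):
  C: 492 − 1(258.8) = 233.2
  B: 508 − 1(258.8) = 249.2
  A: 0 + 1(258.8) = 258.8
Total out = 741.2 mol; y_A = 258.8 / 741.2 = 0.3491.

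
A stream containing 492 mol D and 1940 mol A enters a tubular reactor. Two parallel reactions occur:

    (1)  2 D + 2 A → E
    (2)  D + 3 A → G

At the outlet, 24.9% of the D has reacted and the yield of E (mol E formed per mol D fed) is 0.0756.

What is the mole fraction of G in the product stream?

Yield of E: 1ξ₁ / 492 = 0.0756 → ξ₁ = 37.2 mol.
Conversion of D: 2ξ₁ + 1ξ₂ = 0.249 × 492 = 122.5 → ξ₂ = 48.12 mol.
Outlet amounts (n = n₀ + Σ ν·ξ):
  D: 492 − 2(37.2) − 1(48.12) = 369.5
  A: 1940 − 2(37.2) − 3(48.12) = 1721
  E: 0 + 1(37.2) = 37.2
  G: 0 + 1(48.12) = 48.12
Total out = 2176 mol; y_G = 48.12 / 2176 = 0.02211.

0.0221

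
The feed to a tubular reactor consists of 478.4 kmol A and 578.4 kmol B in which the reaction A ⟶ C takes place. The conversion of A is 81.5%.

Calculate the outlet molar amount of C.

A reacted = 0.815 × 478.4 = 389.9 kmol; ν_A = −1, so ξ = 389.9/1 = 389.9 kmol.
Outlet amounts (n = n₀ + ν ξ):
  A: 478.4 − 1(389.9) = 88.5
  C: 0 + 1(389.9) = 389.9
  B: 578.4 (inert)

390 kmol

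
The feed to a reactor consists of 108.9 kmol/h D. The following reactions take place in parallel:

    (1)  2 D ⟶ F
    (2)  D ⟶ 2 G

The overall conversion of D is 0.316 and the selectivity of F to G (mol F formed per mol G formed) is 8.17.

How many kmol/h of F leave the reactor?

16.7 kmol/h

Conversion of D: D consumed = 0.316 × 108.9 = 34.41 kmol/h = 2ξ₁ + 1ξ₂.
Selectivity: 1ξ₁ / (2ξ₂) = 8.17 → ξ₁ = 16.34 ξ₂.
Substitute: (2·16.34 + 1) ξ₂ = 34.41 → ξ₂ = 1.022 kmol/h, ξ₁ = 16.7 kmol/h.
Outlet amounts (n = n₀ + Σ ν·ξ):
  D: 108.9 − 2(16.7) − 1(1.022) = 74.49
  F: 0 + 1(16.7) = 16.7
  G: 0 + 2(1.022) = 2.043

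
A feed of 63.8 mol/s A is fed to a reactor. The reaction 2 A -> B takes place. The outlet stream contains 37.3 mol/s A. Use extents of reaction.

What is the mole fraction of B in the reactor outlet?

For A: n = n₀ − 2ξ → 37.3 = 63.8 − 2ξ, giving ξ = 13.25 mol/s.
Outlet amounts (n = n₀ + ν ξ):
  A: 63.8 − 2(13.25) = 37.3
  B: 0 + 1(13.25) = 13.25
Total out = 50.55 mol/s; y_B = 13.25 / 50.55 = 0.2621.

0.262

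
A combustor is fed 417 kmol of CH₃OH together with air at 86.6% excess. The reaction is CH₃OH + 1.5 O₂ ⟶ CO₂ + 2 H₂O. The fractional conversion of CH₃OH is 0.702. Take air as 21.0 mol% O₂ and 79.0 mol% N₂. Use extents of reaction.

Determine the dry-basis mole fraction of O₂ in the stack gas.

0.132

Stoichiometric O₂ = 1.5 × 417 = 625.5 kmol; O₂ fed = 625.5 × 1.866 = 1167 kmol.
N₂ fed = 1167 × 79/21 = 4391 kmol.
Fuel reacted = 0.702 × 417 → ξ = 292.7 kmol.
Outlet (n = n₀ + ν ξ):
  CH₃OH: 417 − 1(292.7) = 124.3
  O₂: 1167 − 1.5(292.7) = 728.1
  N₂: 4391 (inert)
  CO₂: 0 + 1(292.7) = 292.7
  H₂O: 0 + 2(292.7) = 585.5
Dry total = 5536 kmol; y_O₂ (dry) = 728.1 / 5536 = 0.1315.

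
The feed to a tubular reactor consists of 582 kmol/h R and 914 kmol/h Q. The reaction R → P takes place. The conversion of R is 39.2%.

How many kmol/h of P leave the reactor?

228 kmol/h

R reacted = 0.392 × 582 = 228.1 kmol/h; ν_R = −1, so ξ = 228.1/1 = 228.1 kmol/h.
Outlet amounts (n = n₀ + ν ξ):
  R: 582 − 1(228.1) = 353.9
  P: 0 + 1(228.1) = 228.1
  Q: 914 (inert)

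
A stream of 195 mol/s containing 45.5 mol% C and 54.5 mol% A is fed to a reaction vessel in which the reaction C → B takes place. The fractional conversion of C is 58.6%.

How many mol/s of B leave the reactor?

C reacted = 0.586 × 88.72 = 51.99 mol/s; ν_C = −1, so ξ = 51.99/1 = 51.99 mol/s.
Outlet amounts (n = n₀ + ν ξ):
  C: 88.72 − 1(51.99) = 36.73
  B: 0 + 1(51.99) = 51.99
  A: 106.3 (inert)

52 mol/s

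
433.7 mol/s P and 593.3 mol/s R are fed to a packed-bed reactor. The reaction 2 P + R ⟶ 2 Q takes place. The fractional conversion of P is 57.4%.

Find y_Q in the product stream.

0.276

P reacted = 0.574 × 433.7 = 248.9 mol/s; ν_P = −2, so ξ = 248.9/2 = 124.5 mol/s.
Outlet amounts (n = n₀ + ν ξ):
  P: 433.7 − 2(124.5) = 184.8
  R: 593.3 − 1(124.5) = 468.8
  Q: 0 + 2(124.5) = 248.9
Total out = 902.5 mol/s; y_Q = 248.9 / 902.5 = 0.2758.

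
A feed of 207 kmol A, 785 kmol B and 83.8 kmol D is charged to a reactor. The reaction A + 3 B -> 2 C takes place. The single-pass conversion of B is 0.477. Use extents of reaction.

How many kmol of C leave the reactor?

250 kmol

B reacted = 0.477 × 785 = 374.4 kmol; ν_B = −3, so ξ = 374.4/3 = 124.8 kmol.
Outlet amounts (n = n₀ + ν ξ):
  A: 207 − 1(124.8) = 82.19
  B: 785 − 3(124.8) = 410.6
  C: 0 + 2(124.8) = 249.6
  D: 83.8 (inert)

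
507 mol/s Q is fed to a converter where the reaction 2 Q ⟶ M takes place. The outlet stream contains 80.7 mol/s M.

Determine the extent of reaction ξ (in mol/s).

For M: n = n₀ + 1ξ → 80.7 = 0 + 1ξ, giving ξ = 80.7 mol/s.
Outlet amounts (n = n₀ + ν ξ):
  Q: 507 − 2(80.7) = 345.6
  M: 0 + 1(80.7) = 80.7

ξ = 80.7 mol/s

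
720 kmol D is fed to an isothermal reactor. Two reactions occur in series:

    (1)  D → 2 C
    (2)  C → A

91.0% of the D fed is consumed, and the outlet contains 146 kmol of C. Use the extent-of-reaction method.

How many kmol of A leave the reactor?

Conversion of D: D consumed = 1ξ₁ = 0.91 × 720 → ξ₁ = 655.2 kmol.
C balance: n_C = 0 + 2ξ₁ − 1ξ₂ = 146 → ξ₂ = (2·655.2 − 146)/1 = 1164 kmol.
Outlet amounts (n = n₀ + Σ ν·ξ):
  D: 720 − 1(655.2) = 64.8
  C: 0 + 2(655.2) − 1(1164) = 146
  A: 0 + 1(1164) = 1164

1160 kmol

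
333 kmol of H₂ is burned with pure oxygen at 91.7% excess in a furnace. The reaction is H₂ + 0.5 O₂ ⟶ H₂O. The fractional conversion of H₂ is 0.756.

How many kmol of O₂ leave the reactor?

193 kmol

Stoichiometric O₂ = 0.5 × 333 = 166.5 kmol; O₂ fed = 166.5 × 1.917 = 319.2 kmol.
Fuel reacted = 0.756 × 333 → ξ = 251.7 kmol.
Outlet (n = n₀ + ν ξ):
  H₂: 333 − 1(251.7) = 81.25
  O₂: 319.2 − 0.5(251.7) = 193.3
  H₂O: 0 + 1(251.7) = 251.7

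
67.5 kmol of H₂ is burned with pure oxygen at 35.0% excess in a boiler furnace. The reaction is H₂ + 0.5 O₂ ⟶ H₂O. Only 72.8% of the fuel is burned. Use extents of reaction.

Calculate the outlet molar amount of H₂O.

Stoichiometric O₂ = 0.5 × 67.5 = 33.75 kmol; O₂ fed = 33.75 × 1.350 = 45.56 kmol.
Fuel reacted = 0.728 × 67.5 → ξ = 49.14 kmol.
Outlet (n = n₀ + ν ξ):
  H₂: 67.5 − 1(49.14) = 18.36
  O₂: 45.56 − 0.5(49.14) = 20.99
  H₂O: 0 + 1(49.14) = 49.14

49.1 kmol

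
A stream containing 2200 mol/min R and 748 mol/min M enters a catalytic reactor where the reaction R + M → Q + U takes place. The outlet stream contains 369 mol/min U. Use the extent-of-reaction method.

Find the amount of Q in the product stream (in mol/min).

For U: n = n₀ + 1ξ → 369 = 0 + 1ξ, giving ξ = 369 mol/min.
Outlet amounts (n = n₀ + ν ξ):
  R: 2200 − 1(369) = 1831
  M: 748 − 1(369) = 379
  Q: 0 + 1(369) = 369
  U: 0 + 1(369) = 369

369 mol/min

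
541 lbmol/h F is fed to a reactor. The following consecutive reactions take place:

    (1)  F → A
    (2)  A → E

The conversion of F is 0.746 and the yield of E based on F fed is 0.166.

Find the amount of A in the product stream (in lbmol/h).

Conversion of F: F consumed = 1ξ₁ = 0.746 × 541 → ξ₁ = 403.6 lbmol/h.
Yield of E: 1ξ₂ / 541 = 0.166 → ξ₂ = 89.81 lbmol/h.
Outlet amounts (n = n₀ + Σ ν·ξ):
  F: 541 − 1(403.6) = 137.4
  A: 0 + 1(403.6) − 1(89.81) = 313.8
  E: 0 + 1(89.81) = 89.81

314 lbmol/h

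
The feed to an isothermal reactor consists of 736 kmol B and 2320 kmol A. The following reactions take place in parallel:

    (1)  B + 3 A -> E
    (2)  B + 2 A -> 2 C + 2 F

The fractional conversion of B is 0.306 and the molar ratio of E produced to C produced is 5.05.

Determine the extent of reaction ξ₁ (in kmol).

ξ₁ = 205 kmol

Conversion of B: B consumed = 0.306 × 736 = 225.2 kmol = 1ξ₁ + 1ξ₂.
Selectivity: 1ξ₁ / (2ξ₂) = 5.05 → ξ₁ = 10.1 ξ₂.
Substitute: (1·10.1 + 1) ξ₂ = 225.2 → ξ₂ = 20.29 kmol, ξ₁ = 204.9 kmol.
Outlet amounts (n = n₀ + Σ ν·ξ):
  B: 736 − 1(204.9) − 1(20.29) = 510.8
  A: 2320 − 3(204.9) − 2(20.29) = 1665
  E: 0 + 1(204.9) = 204.9
  C: 0 + 2(20.29) = 40.58
  F: 0 + 2(20.29) = 40.58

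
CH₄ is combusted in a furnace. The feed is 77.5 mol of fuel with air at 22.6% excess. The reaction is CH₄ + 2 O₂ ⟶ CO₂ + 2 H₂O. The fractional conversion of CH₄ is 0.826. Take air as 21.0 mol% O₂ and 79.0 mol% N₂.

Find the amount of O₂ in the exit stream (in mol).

Stoichiometric O₂ = 2 × 77.5 = 155 mol; O₂ fed = 155 × 1.226 = 190 mol.
N₂ fed = 190 × 79/21 = 714.9 mol.
Fuel reacted = 0.826 × 77.5 → ξ = 64.02 mol.
Outlet (n = n₀ + ν ξ):
  CH₄: 77.5 − 1(64.02) = 13.48
  O₂: 190 − 2(64.02) = 62
  N₂: 714.9 (inert)
  CO₂: 0 + 1(64.02) = 64.02
  H₂O: 0 + 2(64.02) = 128

62 mol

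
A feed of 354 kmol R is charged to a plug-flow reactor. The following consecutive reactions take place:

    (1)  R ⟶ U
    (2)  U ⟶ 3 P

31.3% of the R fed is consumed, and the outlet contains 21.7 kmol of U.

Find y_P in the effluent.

0.502

Conversion of R: R consumed = 1ξ₁ = 0.313 × 354 → ξ₁ = 110.8 kmol.
U balance: n_U = 0 + 1ξ₁ − 1ξ₂ = 21.7 → ξ₂ = (1·110.8 − 21.7)/1 = 89.1 kmol.
Outlet amounts (n = n₀ + Σ ν·ξ):
  R: 354 − 1(110.8) = 243.2
  U: 0 + 1(110.8) − 1(89.1) = 21.7
  P: 0 + 3(89.1) = 267.3
Total out = 532.2 kmol; y_P = 267.3 / 532.2 = 0.5023.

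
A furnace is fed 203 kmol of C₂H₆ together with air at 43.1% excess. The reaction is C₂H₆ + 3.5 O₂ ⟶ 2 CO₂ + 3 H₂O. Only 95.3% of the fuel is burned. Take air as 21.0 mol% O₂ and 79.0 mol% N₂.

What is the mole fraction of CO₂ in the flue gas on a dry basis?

0.0848

Stoichiometric O₂ = 3.5 × 203 = 710.5 kmol; O₂ fed = 710.5 × 1.431 = 1017 kmol.
N₂ fed = 1017 × 79/21 = 3825 kmol.
Fuel reacted = 0.953 × 203 → ξ = 193.5 kmol.
Outlet (n = n₀ + ν ξ):
  C₂H₆: 203 − 1(193.5) = 9.541
  O₂: 1017 − 3.5(193.5) = 339.6
  N₂: 3825 (inert)
  CO₂: 0 + 2(193.5) = 386.9
  H₂O: 0 + 3(193.5) = 580.4
Dry total = 4561 kmol; y_CO₂ (dry) = 386.9 / 4561 = 0.08483.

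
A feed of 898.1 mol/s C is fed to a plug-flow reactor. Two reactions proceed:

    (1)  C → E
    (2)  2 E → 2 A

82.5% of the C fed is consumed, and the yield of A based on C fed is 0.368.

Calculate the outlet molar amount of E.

Conversion of C: C consumed = 1ξ₁ = 0.825 × 898.1 → ξ₁ = 740.9 mol/s.
Yield of A: 2ξ₂ / 898.1 = 0.368 → ξ₂ = 165.3 mol/s.
Outlet amounts (n = n₀ + Σ ν·ξ):
  C: 898.1 − 1(740.9) = 157.2
  E: 0 + 1(740.9) − 2(165.3) = 410.4
  A: 0 + 2(165.3) = 330.5

410 mol/s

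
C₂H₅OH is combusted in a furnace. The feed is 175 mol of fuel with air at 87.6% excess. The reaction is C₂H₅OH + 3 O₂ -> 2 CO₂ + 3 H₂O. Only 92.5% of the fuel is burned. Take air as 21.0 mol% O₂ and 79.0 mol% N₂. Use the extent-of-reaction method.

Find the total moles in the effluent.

Stoichiometric O₂ = 3 × 175 = 525 mol; O₂ fed = 525 × 1.876 = 984.9 mol.
N₂ fed = 984.9 × 79/21 = 3705 mol.
Fuel reacted = 0.925 × 175 → ξ = 161.9 mol.
Outlet (n = n₀ + ν ξ):
  C₂H₅OH: 175 − 1(161.9) = 13.12
  O₂: 984.9 − 3(161.9) = 499.3
  N₂: 3705 (inert)
  CO₂: 0 + 2(161.9) = 323.8
  H₂O: 0 + 3(161.9) = 485.6
Total out = 13.12 + 499.3 + 3705 + 323.8 + 485.6 = 5027 mol.

5030 mol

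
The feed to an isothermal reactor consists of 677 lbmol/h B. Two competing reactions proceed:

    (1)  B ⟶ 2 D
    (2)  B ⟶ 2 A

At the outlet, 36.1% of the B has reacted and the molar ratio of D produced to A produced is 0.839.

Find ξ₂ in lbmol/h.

ξ₂ = 133 lbmol/h

Conversion of B: B consumed = 0.361 × 677 = 244.4 lbmol/h = 1ξ₁ + 1ξ₂.
Selectivity: 2ξ₁ / (2ξ₂) = 0.839 → ξ₁ = 0.839 ξ₂.
Substitute: (1·0.839 + 1) ξ₂ = 244.4 → ξ₂ = 132.9 lbmol/h, ξ₁ = 111.5 lbmol/h.
Outlet amounts (n = n₀ + Σ ν·ξ):
  B: 677 − 1(111.5) − 1(132.9) = 432.6
  D: 0 + 2(111.5) = 223
  A: 0 + 2(132.9) = 265.8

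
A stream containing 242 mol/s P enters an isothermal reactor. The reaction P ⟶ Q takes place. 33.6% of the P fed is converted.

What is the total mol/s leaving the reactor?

242 mol/s

P reacted = 0.336 × 242 = 81.31 mol/s; ν_P = −1, so ξ = 81.31/1 = 81.31 mol/s.
Outlet amounts (n = n₀ + ν ξ):
  P: 242 − 1(81.31) = 160.7
  Q: 0 + 1(81.31) = 81.31
Total out = 160.7 + 81.31 = 242 mol/s.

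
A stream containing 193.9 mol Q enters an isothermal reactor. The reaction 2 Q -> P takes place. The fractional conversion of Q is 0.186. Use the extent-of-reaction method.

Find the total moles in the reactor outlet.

Q reacted = 0.186 × 193.9 = 36.07 mol; ν_Q = −2, so ξ = 36.07/2 = 18.03 mol.
Outlet amounts (n = n₀ + ν ξ):
  Q: 193.9 − 2(18.03) = 157.8
  P: 0 + 1(18.03) = 18.03
Total out = 157.8 + 18.03 = 175.9 mol.

176 mol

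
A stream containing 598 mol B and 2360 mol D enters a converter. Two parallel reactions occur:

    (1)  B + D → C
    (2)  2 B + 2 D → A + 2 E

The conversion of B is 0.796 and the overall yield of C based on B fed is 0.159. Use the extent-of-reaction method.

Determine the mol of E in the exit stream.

Yield of C: 1ξ₁ / 598 = 0.159 → ξ₁ = 95.08 mol.
Conversion of B: 1ξ₁ + 2ξ₂ = 0.796 × 598 = 476 → ξ₂ = 190.5 mol.
Outlet amounts (n = n₀ + Σ ν·ξ):
  B: 598 − 1(95.08) − 2(190.5) = 122
  D: 2360 − 1(95.08) − 2(190.5) = 1884
  C: 0 + 1(95.08) = 95.08
  A: 0 + 1(190.5) = 190.5
  E: 0 + 2(190.5) = 380.9

381 mol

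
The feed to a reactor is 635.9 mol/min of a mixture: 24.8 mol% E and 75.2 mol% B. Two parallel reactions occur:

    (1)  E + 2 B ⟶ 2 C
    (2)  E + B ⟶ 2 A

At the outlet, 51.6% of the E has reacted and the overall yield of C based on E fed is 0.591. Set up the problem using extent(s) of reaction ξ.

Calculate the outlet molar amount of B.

Yield of C: 2ξ₁ / 157.7 = 0.591 → ξ₁ = 46.6 mol/min.
Conversion of E: 1ξ₁ + 1ξ₂ = 0.516 × 157.7 = 81.37 → ξ₂ = 34.77 mol/min.
Outlet amounts (n = n₀ + Σ ν·ξ):
  E: 157.7 − 1(46.6) − 1(34.77) = 76.33
  B: 478.2 − 2(46.6) − 1(34.77) = 350.2
  C: 0 + 2(46.6) = 93.2
  A: 0 + 2(34.77) = 69.55

350 mol/min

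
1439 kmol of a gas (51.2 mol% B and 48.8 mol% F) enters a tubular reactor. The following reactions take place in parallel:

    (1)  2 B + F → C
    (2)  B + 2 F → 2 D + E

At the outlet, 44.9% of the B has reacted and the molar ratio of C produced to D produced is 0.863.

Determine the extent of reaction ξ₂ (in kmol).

ξ₂ = 74.3 kmol

Conversion of B: B consumed = 0.449 × 736.8 = 330.8 kmol = 2ξ₁ + 1ξ₂.
Selectivity: 1ξ₁ / (2ξ₂) = 0.863 → ξ₁ = 1.726 ξ₂.
Substitute: (2·1.726 + 1) ξ₂ = 330.8 → ξ₂ = 74.31 kmol, ξ₁ = 128.3 kmol.
Outlet amounts (n = n₀ + Σ ν·ξ):
  B: 736.8 − 2(128.3) − 1(74.31) = 406
  F: 702.2 − 1(128.3) − 2(74.31) = 425.4
  C: 0 + 1(128.3) = 128.3
  D: 0 + 2(74.31) = 148.6
  E: 0 + 1(74.31) = 74.31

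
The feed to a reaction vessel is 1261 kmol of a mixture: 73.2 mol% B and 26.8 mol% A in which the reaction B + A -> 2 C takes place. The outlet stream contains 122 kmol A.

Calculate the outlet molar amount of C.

For A: n = n₀ − 1ξ → 122 = 337.9 − 1ξ, giving ξ = 215.9 kmol.
Outlet amounts (n = n₀ + ν ξ):
  B: 923.1 − 1(215.9) = 707.1
  A: 337.9 − 1(215.9) = 122
  C: 0 + 2(215.9) = 431.9

432 kmol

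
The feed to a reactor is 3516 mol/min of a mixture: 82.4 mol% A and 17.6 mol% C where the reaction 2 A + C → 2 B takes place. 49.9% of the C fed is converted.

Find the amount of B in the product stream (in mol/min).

C reacted = 0.499 × 618.8 = 308.8 mol/min; ν_C = −1, so ξ = 308.8/1 = 308.8 mol/min.
Outlet amounts (n = n₀ + ν ξ):
  A: 2897 − 2(308.8) = 2280
  C: 618.8 − 1(308.8) = 310
  B: 0 + 2(308.8) = 617.6

618 mol/min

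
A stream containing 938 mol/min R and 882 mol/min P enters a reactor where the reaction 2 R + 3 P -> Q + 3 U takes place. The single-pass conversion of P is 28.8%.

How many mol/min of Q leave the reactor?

P reacted = 0.288 × 882 = 254 mol/min; ν_P = −3, so ξ = 254/3 = 84.67 mol/min.
Outlet amounts (n = n₀ + ν ξ):
  R: 938 − 2(84.67) = 768.7
  P: 882 − 3(84.67) = 628
  Q: 0 + 1(84.67) = 84.67
  U: 0 + 3(84.67) = 254

84.7 mol/min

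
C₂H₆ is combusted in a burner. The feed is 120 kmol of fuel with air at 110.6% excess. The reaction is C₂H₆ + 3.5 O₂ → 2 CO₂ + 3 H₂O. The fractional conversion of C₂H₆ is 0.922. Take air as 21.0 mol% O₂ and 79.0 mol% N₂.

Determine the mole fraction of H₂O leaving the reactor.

0.0757

Stoichiometric O₂ = 3.5 × 120 = 420 kmol; O₂ fed = 420 × 2.106 = 884.5 kmol.
N₂ fed = 884.5 × 79/21 = 3327 kmol.
Fuel reacted = 0.922 × 120 → ξ = 110.6 kmol.
Outlet (n = n₀ + ν ξ):
  C₂H₆: 120 − 1(110.6) = 9.36
  O₂: 884.5 − 3.5(110.6) = 497.3
  N₂: 3327 (inert)
  CO₂: 0 + 2(110.6) = 221.3
  H₂O: 0 + 3(110.6) = 331.9
Total out = 4387 kmol; y_H₂O = 331.9 / 4387 = 0.07565.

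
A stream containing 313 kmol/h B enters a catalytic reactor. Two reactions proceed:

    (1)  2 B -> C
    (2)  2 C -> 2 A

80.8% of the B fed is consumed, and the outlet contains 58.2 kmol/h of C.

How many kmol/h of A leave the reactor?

68.3 kmol/h

Conversion of B: B consumed = 2ξ₁ = 0.808 × 313 → ξ₁ = 126.5 kmol/h.
C balance: n_C = 0 + 1ξ₁ − 2ξ₂ = 58.2 → ξ₂ = (1·126.5 − 58.2)/2 = 34.13 kmol/h.
Outlet amounts (n = n₀ + Σ ν·ξ):
  B: 313 − 2(126.5) = 60.1
  C: 0 + 1(126.5) − 2(34.13) = 58.2
  A: 0 + 2(34.13) = 68.25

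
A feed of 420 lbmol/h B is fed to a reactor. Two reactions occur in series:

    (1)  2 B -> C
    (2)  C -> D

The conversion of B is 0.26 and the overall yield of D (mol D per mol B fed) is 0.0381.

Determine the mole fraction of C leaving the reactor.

Conversion of B: B consumed = 2ξ₁ = 0.26 × 420 → ξ₁ = 54.6 lbmol/h.
Yield of D: 1ξ₂ / 420 = 0.0381 → ξ₂ = 16 lbmol/h.
Outlet amounts (n = n₀ + Σ ν·ξ):
  B: 420 − 2(54.6) = 310.8
  C: 0 + 1(54.6) − 1(16) = 38.6
  D: 0 + 1(16) = 16
Total out = 365.4 lbmol/h; y_C = 38.6 / 365.4 = 0.1056.

0.106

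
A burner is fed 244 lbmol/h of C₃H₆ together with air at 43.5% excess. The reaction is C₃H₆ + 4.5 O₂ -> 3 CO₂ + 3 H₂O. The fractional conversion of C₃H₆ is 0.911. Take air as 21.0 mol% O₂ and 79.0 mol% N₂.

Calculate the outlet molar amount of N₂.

Stoichiometric O₂ = 4.5 × 244 = 1098 lbmol/h; O₂ fed = 1098 × 1.435 = 1576 lbmol/h.
N₂ fed = 1576 × 79/21 = 5927 lbmol/h.
Fuel reacted = 0.911 × 244 → ξ = 222.3 lbmol/h.
Outlet (n = n₀ + ν ξ):
  C₃H₆: 244 − 1(222.3) = 21.72
  O₂: 1576 − 4.5(222.3) = 575.4
  N₂: 5927 (inert)
  CO₂: 0 + 3(222.3) = 666.9
  H₂O: 0 + 3(222.3) = 666.9

5930 lbmol/h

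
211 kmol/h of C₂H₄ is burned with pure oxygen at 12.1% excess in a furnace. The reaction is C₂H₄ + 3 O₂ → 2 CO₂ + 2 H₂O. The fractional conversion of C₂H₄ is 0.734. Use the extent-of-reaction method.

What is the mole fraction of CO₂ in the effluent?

Stoichiometric O₂ = 3 × 211 = 633 kmol/h; O₂ fed = 633 × 1.121 = 709.6 kmol/h.
Fuel reacted = 0.734 × 211 → ξ = 154.9 kmol/h.
Outlet (n = n₀ + ν ξ):
  C₂H₄: 211 − 1(154.9) = 56.13
  O₂: 709.6 − 3(154.9) = 245
  CO₂: 0 + 2(154.9) = 309.7
  H₂O: 0 + 2(154.9) = 309.7
Total out = 920.6 kmol/h; y_CO₂ = 309.7 / 920.6 = 0.3365.

0.336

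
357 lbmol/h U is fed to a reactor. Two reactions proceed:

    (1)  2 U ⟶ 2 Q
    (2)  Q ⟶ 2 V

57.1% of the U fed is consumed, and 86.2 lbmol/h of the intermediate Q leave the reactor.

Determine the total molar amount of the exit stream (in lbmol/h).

Conversion of U: U consumed = 2ξ₁ = 0.571 × 357 → ξ₁ = 101.9 lbmol/h.
Q balance: n_Q = 0 + 2ξ₁ − 1ξ₂ = 86.2 → ξ₂ = (2·101.9 − 86.2)/1 = 117.6 lbmol/h.
Outlet amounts (n = n₀ + Σ ν·ξ):
  U: 357 − 2(101.9) = 153.2
  Q: 0 + 2(101.9) − 1(117.6) = 86.2
  V: 0 + 2(117.6) = 235.3
Total out = 153.2 + 86.2 + 235.3 = 474.6 lbmol/h.

475 lbmol/h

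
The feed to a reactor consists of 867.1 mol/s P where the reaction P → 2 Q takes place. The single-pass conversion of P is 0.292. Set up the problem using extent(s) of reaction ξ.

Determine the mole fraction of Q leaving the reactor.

P reacted = 0.292 × 867.1 = 253.2 mol/s; ν_P = −1, so ξ = 253.2/1 = 253.2 mol/s.
Outlet amounts (n = n₀ + ν ξ):
  P: 867.1 − 1(253.2) = 613.9
  Q: 0 + 2(253.2) = 506.4
Total out = 1120 mol/s; y_Q = 506.4 / 1120 = 0.452.

0.452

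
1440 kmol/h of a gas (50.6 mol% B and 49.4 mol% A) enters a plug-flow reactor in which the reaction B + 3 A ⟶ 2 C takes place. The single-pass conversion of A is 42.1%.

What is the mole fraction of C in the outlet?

A reacted = 0.421 × 711.4 = 299.5 kmol/h; ν_A = −3, so ξ = 299.5/3 = 99.83 kmol/h.
Outlet amounts (n = n₀ + ν ξ):
  B: 728.6 − 1(99.83) = 628.8
  A: 711.4 − 3(99.83) = 411.9
  C: 0 + 2(99.83) = 199.7
Total out = 1240 kmol/h; y_C = 199.7 / 1240 = 0.161.

0.161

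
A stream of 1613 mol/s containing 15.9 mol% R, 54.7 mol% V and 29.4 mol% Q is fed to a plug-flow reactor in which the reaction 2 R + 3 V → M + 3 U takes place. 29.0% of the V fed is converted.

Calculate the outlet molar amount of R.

V reacted = 0.29 × 882.3 = 255.9 mol/s; ν_V = −3, so ξ = 255.9/3 = 85.29 mol/s.
Outlet amounts (n = n₀ + ν ξ):
  R: 256.5 − 2(85.29) = 85.89
  V: 882.3 − 3(85.29) = 626.4
  M: 0 + 1(85.29) = 85.29
  U: 0 + 3(85.29) = 255.9
  Q: 474.2 (inert)

85.9 mol/s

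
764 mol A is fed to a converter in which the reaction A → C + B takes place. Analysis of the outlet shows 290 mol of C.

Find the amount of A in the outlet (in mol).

474 mol

For C: n = n₀ + 1ξ → 290 = 0 + 1ξ, giving ξ = 290 mol.
Outlet amounts (n = n₀ + ν ξ):
  A: 764 − 1(290) = 474
  C: 0 + 1(290) = 290
  B: 0 + 1(290) = 290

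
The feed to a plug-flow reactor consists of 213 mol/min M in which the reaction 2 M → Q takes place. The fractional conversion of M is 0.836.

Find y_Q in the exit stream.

M reacted = 0.836 × 213 = 178.1 mol/min; ν_M = −2, so ξ = 178.1/2 = 89.03 mol/min.
Outlet amounts (n = n₀ + ν ξ):
  M: 213 − 2(89.03) = 34.93
  Q: 0 + 1(89.03) = 89.03
Total out = 124 mol/min; y_Q = 89.03 / 124 = 0.7182.

0.718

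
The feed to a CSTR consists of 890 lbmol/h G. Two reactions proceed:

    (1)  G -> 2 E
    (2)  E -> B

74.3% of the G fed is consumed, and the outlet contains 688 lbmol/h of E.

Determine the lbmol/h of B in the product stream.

Conversion of G: G consumed = 1ξ₁ = 0.743 × 890 → ξ₁ = 661.3 lbmol/h.
E balance: n_E = 0 + 2ξ₁ − 1ξ₂ = 688 → ξ₂ = (2·661.3 − 688)/1 = 634.5 lbmol/h.
Outlet amounts (n = n₀ + Σ ν·ξ):
  G: 890 − 1(661.3) = 228.7
  E: 0 + 2(661.3) − 1(634.5) = 688
  B: 0 + 1(634.5) = 634.5

635 lbmol/h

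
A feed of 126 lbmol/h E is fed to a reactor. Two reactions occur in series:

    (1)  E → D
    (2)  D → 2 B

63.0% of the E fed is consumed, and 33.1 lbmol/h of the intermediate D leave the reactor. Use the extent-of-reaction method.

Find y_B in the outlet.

0.537

Conversion of E: E consumed = 1ξ₁ = 0.63 × 126 → ξ₁ = 79.38 lbmol/h.
D balance: n_D = 0 + 1ξ₁ − 1ξ₂ = 33.1 → ξ₂ = (1·79.38 − 33.1)/1 = 46.28 lbmol/h.
Outlet amounts (n = n₀ + Σ ν·ξ):
  E: 126 − 1(79.38) = 46.62
  D: 0 + 1(79.38) − 1(46.28) = 33.1
  B: 0 + 2(46.28) = 92.56
Total out = 172.3 lbmol/h; y_B = 92.56 / 172.3 = 0.5373.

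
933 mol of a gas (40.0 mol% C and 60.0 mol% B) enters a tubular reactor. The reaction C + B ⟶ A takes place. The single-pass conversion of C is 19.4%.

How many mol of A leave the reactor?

72.4 mol

C reacted = 0.194 × 373.2 = 72.4 mol; ν_C = −1, so ξ = 72.4/1 = 72.4 mol.
Outlet amounts (n = n₀ + ν ξ):
  C: 373.2 − 1(72.4) = 300.8
  B: 559.8 − 1(72.4) = 487.4
  A: 0 + 1(72.4) = 72.4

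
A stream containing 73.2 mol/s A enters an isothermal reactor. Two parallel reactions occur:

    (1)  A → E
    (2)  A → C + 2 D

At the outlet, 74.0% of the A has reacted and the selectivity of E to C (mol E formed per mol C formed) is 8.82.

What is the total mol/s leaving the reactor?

Conversion of A: A consumed = 0.74 × 73.2 = 54.17 mol/s = 1ξ₁ + 1ξ₂.
Selectivity: 1ξ₁ / (1ξ₂) = 8.82 → ξ₁ = 8.82 ξ₂.
Substitute: (1·8.82 + 1) ξ₂ = 54.17 → ξ₂ = 5.516 mol/s, ξ₁ = 48.65 mol/s.
Outlet amounts (n = n₀ + Σ ν·ξ):
  A: 73.2 − 1(48.65) − 1(5.516) = 19.03
  E: 0 + 1(48.65) = 48.65
  C: 0 + 1(5.516) = 5.516
  D: 0 + 2(5.516) = 11.03
Total out = 19.03 + 48.65 + 5.516 + 11.03 = 84.23 mol/s.

84.2 mol/s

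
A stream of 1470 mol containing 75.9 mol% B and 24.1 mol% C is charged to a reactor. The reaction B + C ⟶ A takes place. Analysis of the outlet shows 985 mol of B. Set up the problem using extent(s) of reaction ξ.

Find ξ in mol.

For B: n = n₀ − 1ξ → 985 = 1116 − 1ξ, giving ξ = 130.7 mol.
Outlet amounts (n = n₀ + ν ξ):
  B: 1116 − 1(130.7) = 985
  C: 354.3 − 1(130.7) = 223.5
  A: 0 + 1(130.7) = 130.7

ξ = 131 mol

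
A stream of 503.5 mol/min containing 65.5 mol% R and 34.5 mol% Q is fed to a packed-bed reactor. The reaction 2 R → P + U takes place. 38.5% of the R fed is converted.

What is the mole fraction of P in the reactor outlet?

R reacted = 0.385 × 329.8 = 127 mol/min; ν_R = −2, so ξ = 127/2 = 63.49 mol/min.
Outlet amounts (n = n₀ + ν ξ):
  R: 329.8 − 2(63.49) = 202.8
  P: 0 + 1(63.49) = 63.49
  U: 0 + 1(63.49) = 63.49
  Q: 173.7 (inert)
Total out = 503.5 mol/min; y_P = 63.49 / 503.5 = 0.1261.

0.126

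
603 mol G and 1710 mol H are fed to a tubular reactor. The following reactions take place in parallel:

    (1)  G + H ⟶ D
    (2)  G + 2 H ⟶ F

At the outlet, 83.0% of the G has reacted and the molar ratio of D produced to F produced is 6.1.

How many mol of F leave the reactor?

70.5 mol

Conversion of G: G consumed = 0.83 × 603 = 500.5 mol = 1ξ₁ + 1ξ₂.
Selectivity: 1ξ₁ / (1ξ₂) = 6.1 → ξ₁ = 6.1 ξ₂.
Substitute: (1·6.1 + 1) ξ₂ = 500.5 → ξ₂ = 70.49 mol, ξ₁ = 430 mol.
Outlet amounts (n = n₀ + Σ ν·ξ):
  G: 603 − 1(430) − 1(70.49) = 102.5
  H: 1710 − 1(430) − 2(70.49) = 1139
  D: 0 + 1(430) = 430
  F: 0 + 1(70.49) = 70.49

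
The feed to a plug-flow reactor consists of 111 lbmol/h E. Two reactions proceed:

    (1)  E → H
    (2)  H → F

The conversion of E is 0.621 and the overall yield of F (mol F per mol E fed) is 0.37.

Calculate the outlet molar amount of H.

Conversion of E: E consumed = 1ξ₁ = 0.621 × 111 → ξ₁ = 68.93 lbmol/h.
Yield of F: 1ξ₂ / 111 = 0.37 → ξ₂ = 41.07 lbmol/h.
Outlet amounts (n = n₀ + Σ ν·ξ):
  E: 111 − 1(68.93) = 42.07
  H: 0 + 1(68.93) − 1(41.07) = 27.86
  F: 0 + 1(41.07) = 41.07

27.9 lbmol/h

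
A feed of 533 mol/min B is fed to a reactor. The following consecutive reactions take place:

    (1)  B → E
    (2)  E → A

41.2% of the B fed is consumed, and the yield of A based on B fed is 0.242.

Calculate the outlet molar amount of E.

90.6 mol/min

Conversion of B: B consumed = 1ξ₁ = 0.412 × 533 → ξ₁ = 219.6 mol/min.
Yield of A: 1ξ₂ / 533 = 0.242 → ξ₂ = 129 mol/min.
Outlet amounts (n = n₀ + Σ ν·ξ):
  B: 533 − 1(219.6) = 313.4
  E: 0 + 1(219.6) − 1(129) = 90.61
  A: 0 + 1(129) = 129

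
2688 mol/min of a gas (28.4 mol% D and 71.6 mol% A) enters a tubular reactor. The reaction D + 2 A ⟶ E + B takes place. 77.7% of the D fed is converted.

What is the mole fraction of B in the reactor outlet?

D reacted = 0.777 × 763.4 = 593.2 mol/min; ν_D = −1, so ξ = 593.2/1 = 593.2 mol/min.
Outlet amounts (n = n₀ + ν ξ):
  D: 763.4 − 1(593.2) = 170.2
  A: 1925 − 2(593.2) = 738.3
  E: 0 + 1(593.2) = 593.2
  B: 0 + 1(593.2) = 593.2
Total out = 2095 mol/min; y_B = 593.2 / 2095 = 0.2832.

0.283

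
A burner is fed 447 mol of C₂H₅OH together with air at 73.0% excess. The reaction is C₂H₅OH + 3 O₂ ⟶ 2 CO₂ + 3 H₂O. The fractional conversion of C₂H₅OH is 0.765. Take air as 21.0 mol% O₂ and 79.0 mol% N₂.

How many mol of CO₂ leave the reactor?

Stoichiometric O₂ = 3 × 447 = 1341 mol; O₂ fed = 1341 × 1.730 = 2320 mol.
N₂ fed = 2320 × 79/21 = 8727 mol.
Fuel reacted = 0.765 × 447 → ξ = 342 mol.
Outlet (n = n₀ + ν ξ):
  C₂H₅OH: 447 − 1(342) = 105
  O₂: 2320 − 3(342) = 1294
  N₂: 8727 (inert)
  CO₂: 0 + 2(342) = 683.9
  H₂O: 0 + 3(342) = 1026

684 mol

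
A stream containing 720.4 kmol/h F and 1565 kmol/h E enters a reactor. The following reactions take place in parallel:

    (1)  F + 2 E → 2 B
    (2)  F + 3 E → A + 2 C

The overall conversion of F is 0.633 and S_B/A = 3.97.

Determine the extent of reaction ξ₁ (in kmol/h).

Conversion of F: F consumed = 0.633 × 720.4 = 456 kmol/h = 1ξ₁ + 1ξ₂.
Selectivity: 2ξ₁ / (1ξ₂) = 3.97 → ξ₁ = 1.985 ξ₂.
Substitute: (1·1.985 + 1) ξ₂ = 456 → ξ₂ = 152.8 kmol/h, ξ₁ = 303.2 kmol/h.
Outlet amounts (n = n₀ + Σ ν·ξ):
  F: 720.4 − 1(303.2) − 1(152.8) = 264.4
  E: 1565 − 2(303.2) − 3(152.8) = 500.2
  B: 0 + 2(303.2) = 606.5
  A: 0 + 1(152.8) = 152.8
  C: 0 + 2(152.8) = 305.5

ξ₁ = 303 kmol/h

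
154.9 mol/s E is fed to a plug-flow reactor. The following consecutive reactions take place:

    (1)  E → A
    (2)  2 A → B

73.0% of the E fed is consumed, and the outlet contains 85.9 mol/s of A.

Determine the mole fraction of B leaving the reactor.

0.0962

Conversion of E: E consumed = 1ξ₁ = 0.73 × 154.9 → ξ₁ = 113.1 mol/s.
A balance: n_A = 0 + 1ξ₁ − 2ξ₂ = 85.9 → ξ₂ = (1·113.1 − 85.9)/2 = 13.59 mol/s.
Outlet amounts (n = n₀ + Σ ν·ξ):
  E: 154.9 − 1(113.1) = 41.82
  A: 0 + 1(113.1) − 2(13.59) = 85.9
  B: 0 + 1(13.59) = 13.59
Total out = 141.3 mol/s; y_B = 13.59 / 141.3 = 0.09616.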